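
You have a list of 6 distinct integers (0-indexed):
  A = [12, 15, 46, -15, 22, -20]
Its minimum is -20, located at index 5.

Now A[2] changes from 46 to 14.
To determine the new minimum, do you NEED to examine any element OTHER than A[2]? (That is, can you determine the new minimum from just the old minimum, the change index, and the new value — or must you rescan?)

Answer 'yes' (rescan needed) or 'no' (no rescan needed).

Answer: no

Derivation:
Old min = -20 at index 5
Change at index 2: 46 -> 14
Index 2 was NOT the min. New min = min(-20, 14). No rescan of other elements needed.
Needs rescan: no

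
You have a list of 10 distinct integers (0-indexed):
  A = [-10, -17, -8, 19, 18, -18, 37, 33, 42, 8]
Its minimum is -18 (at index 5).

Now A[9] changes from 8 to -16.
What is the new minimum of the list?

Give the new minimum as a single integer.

Answer: -18

Derivation:
Old min = -18 (at index 5)
Change: A[9] 8 -> -16
Changed element was NOT the old min.
  New min = min(old_min, new_val) = min(-18, -16) = -18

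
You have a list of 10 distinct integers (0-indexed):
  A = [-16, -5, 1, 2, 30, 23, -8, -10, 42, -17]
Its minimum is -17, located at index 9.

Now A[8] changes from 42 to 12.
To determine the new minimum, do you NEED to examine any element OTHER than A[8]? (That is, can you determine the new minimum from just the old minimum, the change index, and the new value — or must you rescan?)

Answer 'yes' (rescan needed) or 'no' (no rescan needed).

Old min = -17 at index 9
Change at index 8: 42 -> 12
Index 8 was NOT the min. New min = min(-17, 12). No rescan of other elements needed.
Needs rescan: no

Answer: no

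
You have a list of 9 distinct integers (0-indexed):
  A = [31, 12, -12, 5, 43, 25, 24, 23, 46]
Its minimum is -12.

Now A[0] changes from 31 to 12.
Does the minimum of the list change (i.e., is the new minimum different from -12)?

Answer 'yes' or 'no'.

Answer: no

Derivation:
Old min = -12
Change: A[0] 31 -> 12
Changed element was NOT the min; min changes only if 12 < -12.
New min = -12; changed? no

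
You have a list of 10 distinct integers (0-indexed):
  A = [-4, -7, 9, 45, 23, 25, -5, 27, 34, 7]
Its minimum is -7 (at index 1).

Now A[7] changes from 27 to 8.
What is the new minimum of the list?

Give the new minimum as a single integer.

Old min = -7 (at index 1)
Change: A[7] 27 -> 8
Changed element was NOT the old min.
  New min = min(old_min, new_val) = min(-7, 8) = -7

Answer: -7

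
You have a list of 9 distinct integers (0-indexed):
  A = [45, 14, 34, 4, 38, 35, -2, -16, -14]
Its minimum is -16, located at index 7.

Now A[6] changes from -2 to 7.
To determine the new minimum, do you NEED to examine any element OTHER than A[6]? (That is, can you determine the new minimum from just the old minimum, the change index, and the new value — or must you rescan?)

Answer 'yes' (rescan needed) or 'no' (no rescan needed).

Answer: no

Derivation:
Old min = -16 at index 7
Change at index 6: -2 -> 7
Index 6 was NOT the min. New min = min(-16, 7). No rescan of other elements needed.
Needs rescan: no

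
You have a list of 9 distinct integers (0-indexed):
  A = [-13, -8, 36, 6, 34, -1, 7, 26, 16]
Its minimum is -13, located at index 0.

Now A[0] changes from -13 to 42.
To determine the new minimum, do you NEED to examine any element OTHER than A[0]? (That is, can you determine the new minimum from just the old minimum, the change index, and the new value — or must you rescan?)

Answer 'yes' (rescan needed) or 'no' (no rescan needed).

Answer: yes

Derivation:
Old min = -13 at index 0
Change at index 0: -13 -> 42
Index 0 WAS the min and new value 42 > old min -13. Must rescan other elements to find the new min.
Needs rescan: yes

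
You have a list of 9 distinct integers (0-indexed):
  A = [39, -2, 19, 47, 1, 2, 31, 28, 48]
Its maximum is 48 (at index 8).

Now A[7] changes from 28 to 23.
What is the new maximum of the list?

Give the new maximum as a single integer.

Answer: 48

Derivation:
Old max = 48 (at index 8)
Change: A[7] 28 -> 23
Changed element was NOT the old max.
  New max = max(old_max, new_val) = max(48, 23) = 48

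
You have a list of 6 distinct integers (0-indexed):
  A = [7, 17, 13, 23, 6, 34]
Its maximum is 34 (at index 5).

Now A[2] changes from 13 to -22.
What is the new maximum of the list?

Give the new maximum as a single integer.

Answer: 34

Derivation:
Old max = 34 (at index 5)
Change: A[2] 13 -> -22
Changed element was NOT the old max.
  New max = max(old_max, new_val) = max(34, -22) = 34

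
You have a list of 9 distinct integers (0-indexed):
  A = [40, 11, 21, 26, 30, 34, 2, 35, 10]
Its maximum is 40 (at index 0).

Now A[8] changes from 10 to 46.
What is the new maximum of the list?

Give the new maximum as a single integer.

Answer: 46

Derivation:
Old max = 40 (at index 0)
Change: A[8] 10 -> 46
Changed element was NOT the old max.
  New max = max(old_max, new_val) = max(40, 46) = 46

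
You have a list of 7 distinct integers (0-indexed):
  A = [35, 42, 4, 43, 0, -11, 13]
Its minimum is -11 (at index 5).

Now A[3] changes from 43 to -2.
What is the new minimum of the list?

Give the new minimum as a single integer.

Answer: -11

Derivation:
Old min = -11 (at index 5)
Change: A[3] 43 -> -2
Changed element was NOT the old min.
  New min = min(old_min, new_val) = min(-11, -2) = -11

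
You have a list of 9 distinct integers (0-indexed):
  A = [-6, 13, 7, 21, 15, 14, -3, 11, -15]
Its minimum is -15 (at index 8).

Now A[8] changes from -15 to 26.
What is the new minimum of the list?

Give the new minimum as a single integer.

Old min = -15 (at index 8)
Change: A[8] -15 -> 26
Changed element WAS the min. Need to check: is 26 still <= all others?
  Min of remaining elements: -6
  New min = min(26, -6) = -6

Answer: -6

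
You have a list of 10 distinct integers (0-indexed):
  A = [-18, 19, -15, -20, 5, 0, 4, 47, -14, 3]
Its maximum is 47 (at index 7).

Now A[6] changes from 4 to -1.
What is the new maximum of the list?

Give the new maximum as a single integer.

Answer: 47

Derivation:
Old max = 47 (at index 7)
Change: A[6] 4 -> -1
Changed element was NOT the old max.
  New max = max(old_max, new_val) = max(47, -1) = 47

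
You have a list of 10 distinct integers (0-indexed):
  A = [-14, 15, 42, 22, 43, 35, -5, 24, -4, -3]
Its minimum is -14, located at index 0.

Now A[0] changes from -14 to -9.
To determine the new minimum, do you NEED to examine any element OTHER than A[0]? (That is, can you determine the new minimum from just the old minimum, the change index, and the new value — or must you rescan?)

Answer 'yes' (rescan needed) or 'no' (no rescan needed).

Old min = -14 at index 0
Change at index 0: -14 -> -9
Index 0 WAS the min and new value -9 > old min -14. Must rescan other elements to find the new min.
Needs rescan: yes

Answer: yes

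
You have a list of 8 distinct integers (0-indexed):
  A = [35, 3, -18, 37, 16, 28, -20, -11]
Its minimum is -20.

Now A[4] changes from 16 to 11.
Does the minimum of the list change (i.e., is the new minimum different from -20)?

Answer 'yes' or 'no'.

Old min = -20
Change: A[4] 16 -> 11
Changed element was NOT the min; min changes only if 11 < -20.
New min = -20; changed? no

Answer: no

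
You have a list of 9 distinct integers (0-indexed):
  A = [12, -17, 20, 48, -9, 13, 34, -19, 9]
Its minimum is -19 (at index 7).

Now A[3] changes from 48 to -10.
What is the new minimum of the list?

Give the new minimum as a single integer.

Old min = -19 (at index 7)
Change: A[3] 48 -> -10
Changed element was NOT the old min.
  New min = min(old_min, new_val) = min(-19, -10) = -19

Answer: -19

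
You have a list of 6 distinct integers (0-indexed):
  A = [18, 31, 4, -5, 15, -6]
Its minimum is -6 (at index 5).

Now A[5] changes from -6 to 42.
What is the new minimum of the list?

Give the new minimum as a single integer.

Old min = -6 (at index 5)
Change: A[5] -6 -> 42
Changed element WAS the min. Need to check: is 42 still <= all others?
  Min of remaining elements: -5
  New min = min(42, -5) = -5

Answer: -5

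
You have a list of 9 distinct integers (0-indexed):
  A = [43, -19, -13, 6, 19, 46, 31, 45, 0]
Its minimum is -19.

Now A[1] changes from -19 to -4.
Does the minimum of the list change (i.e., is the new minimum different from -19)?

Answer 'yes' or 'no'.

Old min = -19
Change: A[1] -19 -> -4
Changed element was the min; new min must be rechecked.
New min = -13; changed? yes

Answer: yes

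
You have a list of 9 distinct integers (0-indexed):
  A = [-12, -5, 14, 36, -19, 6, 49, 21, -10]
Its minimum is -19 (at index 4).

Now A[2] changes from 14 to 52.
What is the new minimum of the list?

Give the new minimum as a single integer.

Answer: -19

Derivation:
Old min = -19 (at index 4)
Change: A[2] 14 -> 52
Changed element was NOT the old min.
  New min = min(old_min, new_val) = min(-19, 52) = -19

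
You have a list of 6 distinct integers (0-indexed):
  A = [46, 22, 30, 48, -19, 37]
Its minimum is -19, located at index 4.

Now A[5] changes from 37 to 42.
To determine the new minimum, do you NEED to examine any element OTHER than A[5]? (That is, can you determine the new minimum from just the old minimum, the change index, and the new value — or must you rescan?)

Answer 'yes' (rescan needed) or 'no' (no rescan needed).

Answer: no

Derivation:
Old min = -19 at index 4
Change at index 5: 37 -> 42
Index 5 was NOT the min. New min = min(-19, 42). No rescan of other elements needed.
Needs rescan: no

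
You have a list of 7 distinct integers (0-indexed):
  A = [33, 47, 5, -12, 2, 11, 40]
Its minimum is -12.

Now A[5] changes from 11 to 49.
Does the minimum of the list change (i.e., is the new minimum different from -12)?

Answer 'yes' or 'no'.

Answer: no

Derivation:
Old min = -12
Change: A[5] 11 -> 49
Changed element was NOT the min; min changes only if 49 < -12.
New min = -12; changed? no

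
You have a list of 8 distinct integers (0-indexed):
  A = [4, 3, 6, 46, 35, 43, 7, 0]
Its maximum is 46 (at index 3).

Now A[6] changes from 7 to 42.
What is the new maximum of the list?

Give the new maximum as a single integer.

Old max = 46 (at index 3)
Change: A[6] 7 -> 42
Changed element was NOT the old max.
  New max = max(old_max, new_val) = max(46, 42) = 46

Answer: 46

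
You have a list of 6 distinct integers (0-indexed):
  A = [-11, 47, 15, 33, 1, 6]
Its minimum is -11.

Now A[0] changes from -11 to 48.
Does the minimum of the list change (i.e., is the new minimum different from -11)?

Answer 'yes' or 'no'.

Answer: yes

Derivation:
Old min = -11
Change: A[0] -11 -> 48
Changed element was the min; new min must be rechecked.
New min = 1; changed? yes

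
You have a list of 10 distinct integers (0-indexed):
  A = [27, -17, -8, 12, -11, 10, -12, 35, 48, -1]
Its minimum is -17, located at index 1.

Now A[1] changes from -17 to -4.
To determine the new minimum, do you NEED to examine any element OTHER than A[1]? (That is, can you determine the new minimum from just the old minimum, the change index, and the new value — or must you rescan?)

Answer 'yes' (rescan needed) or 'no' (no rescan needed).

Old min = -17 at index 1
Change at index 1: -17 -> -4
Index 1 WAS the min and new value -4 > old min -17. Must rescan other elements to find the new min.
Needs rescan: yes

Answer: yes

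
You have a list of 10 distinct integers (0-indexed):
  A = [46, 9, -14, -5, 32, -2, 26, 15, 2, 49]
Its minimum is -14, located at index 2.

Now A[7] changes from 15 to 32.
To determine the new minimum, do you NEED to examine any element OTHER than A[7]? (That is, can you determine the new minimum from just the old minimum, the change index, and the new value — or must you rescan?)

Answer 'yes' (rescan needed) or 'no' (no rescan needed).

Answer: no

Derivation:
Old min = -14 at index 2
Change at index 7: 15 -> 32
Index 7 was NOT the min. New min = min(-14, 32). No rescan of other elements needed.
Needs rescan: no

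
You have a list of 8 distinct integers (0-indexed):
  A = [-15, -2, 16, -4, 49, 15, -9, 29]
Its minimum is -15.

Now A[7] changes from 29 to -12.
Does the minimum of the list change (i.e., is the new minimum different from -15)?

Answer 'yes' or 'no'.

Old min = -15
Change: A[7] 29 -> -12
Changed element was NOT the min; min changes only if -12 < -15.
New min = -15; changed? no

Answer: no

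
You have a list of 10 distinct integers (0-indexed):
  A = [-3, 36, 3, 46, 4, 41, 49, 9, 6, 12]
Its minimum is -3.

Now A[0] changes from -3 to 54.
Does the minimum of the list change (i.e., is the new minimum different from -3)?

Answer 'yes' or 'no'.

Old min = -3
Change: A[0] -3 -> 54
Changed element was the min; new min must be rechecked.
New min = 3; changed? yes

Answer: yes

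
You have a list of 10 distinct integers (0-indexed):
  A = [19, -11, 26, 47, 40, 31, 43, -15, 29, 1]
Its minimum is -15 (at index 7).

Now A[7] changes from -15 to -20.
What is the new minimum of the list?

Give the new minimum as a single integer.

Old min = -15 (at index 7)
Change: A[7] -15 -> -20
Changed element WAS the min. Need to check: is -20 still <= all others?
  Min of remaining elements: -11
  New min = min(-20, -11) = -20

Answer: -20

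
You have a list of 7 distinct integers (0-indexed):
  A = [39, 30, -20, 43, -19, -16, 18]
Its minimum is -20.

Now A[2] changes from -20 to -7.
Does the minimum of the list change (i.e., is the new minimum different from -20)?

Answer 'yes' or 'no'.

Old min = -20
Change: A[2] -20 -> -7
Changed element was the min; new min must be rechecked.
New min = -19; changed? yes

Answer: yes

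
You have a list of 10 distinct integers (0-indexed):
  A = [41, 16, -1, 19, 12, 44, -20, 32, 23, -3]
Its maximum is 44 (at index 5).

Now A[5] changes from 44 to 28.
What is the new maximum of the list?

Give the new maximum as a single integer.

Answer: 41

Derivation:
Old max = 44 (at index 5)
Change: A[5] 44 -> 28
Changed element WAS the max -> may need rescan.
  Max of remaining elements: 41
  New max = max(28, 41) = 41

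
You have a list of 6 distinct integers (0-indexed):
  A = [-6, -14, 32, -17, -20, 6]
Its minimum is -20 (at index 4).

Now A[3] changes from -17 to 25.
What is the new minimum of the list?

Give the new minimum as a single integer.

Answer: -20

Derivation:
Old min = -20 (at index 4)
Change: A[3] -17 -> 25
Changed element was NOT the old min.
  New min = min(old_min, new_val) = min(-20, 25) = -20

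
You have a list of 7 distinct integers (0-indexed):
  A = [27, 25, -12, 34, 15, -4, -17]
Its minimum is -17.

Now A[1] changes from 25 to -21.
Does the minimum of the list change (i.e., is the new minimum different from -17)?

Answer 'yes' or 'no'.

Answer: yes

Derivation:
Old min = -17
Change: A[1] 25 -> -21
Changed element was NOT the min; min changes only if -21 < -17.
New min = -21; changed? yes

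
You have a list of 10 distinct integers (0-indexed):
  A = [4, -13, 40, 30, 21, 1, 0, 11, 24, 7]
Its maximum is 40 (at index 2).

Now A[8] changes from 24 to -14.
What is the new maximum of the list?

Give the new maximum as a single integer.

Answer: 40

Derivation:
Old max = 40 (at index 2)
Change: A[8] 24 -> -14
Changed element was NOT the old max.
  New max = max(old_max, new_val) = max(40, -14) = 40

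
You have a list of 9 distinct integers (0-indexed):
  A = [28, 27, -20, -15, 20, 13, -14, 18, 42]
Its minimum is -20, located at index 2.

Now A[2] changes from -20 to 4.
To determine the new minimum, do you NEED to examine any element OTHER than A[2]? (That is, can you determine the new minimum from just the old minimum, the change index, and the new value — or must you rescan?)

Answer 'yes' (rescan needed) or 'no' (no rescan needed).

Answer: yes

Derivation:
Old min = -20 at index 2
Change at index 2: -20 -> 4
Index 2 WAS the min and new value 4 > old min -20. Must rescan other elements to find the new min.
Needs rescan: yes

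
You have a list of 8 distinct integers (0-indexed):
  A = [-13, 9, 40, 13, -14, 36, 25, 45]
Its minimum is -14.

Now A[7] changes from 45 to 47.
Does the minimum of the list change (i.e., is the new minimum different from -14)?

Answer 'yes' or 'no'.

Old min = -14
Change: A[7] 45 -> 47
Changed element was NOT the min; min changes only if 47 < -14.
New min = -14; changed? no

Answer: no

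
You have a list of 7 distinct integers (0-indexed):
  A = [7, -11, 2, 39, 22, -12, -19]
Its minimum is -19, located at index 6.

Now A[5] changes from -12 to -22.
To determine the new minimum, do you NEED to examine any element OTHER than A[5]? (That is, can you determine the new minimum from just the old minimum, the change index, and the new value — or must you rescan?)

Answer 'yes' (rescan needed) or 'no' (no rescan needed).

Old min = -19 at index 6
Change at index 5: -12 -> -22
Index 5 was NOT the min. New min = min(-19, -22). No rescan of other elements needed.
Needs rescan: no

Answer: no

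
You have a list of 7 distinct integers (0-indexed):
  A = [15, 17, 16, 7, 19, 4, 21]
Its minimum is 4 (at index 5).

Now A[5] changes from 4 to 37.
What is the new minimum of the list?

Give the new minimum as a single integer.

Answer: 7

Derivation:
Old min = 4 (at index 5)
Change: A[5] 4 -> 37
Changed element WAS the min. Need to check: is 37 still <= all others?
  Min of remaining elements: 7
  New min = min(37, 7) = 7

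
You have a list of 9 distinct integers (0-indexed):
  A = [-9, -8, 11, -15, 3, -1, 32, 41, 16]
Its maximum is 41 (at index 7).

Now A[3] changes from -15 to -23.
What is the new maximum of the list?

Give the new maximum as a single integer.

Answer: 41

Derivation:
Old max = 41 (at index 7)
Change: A[3] -15 -> -23
Changed element was NOT the old max.
  New max = max(old_max, new_val) = max(41, -23) = 41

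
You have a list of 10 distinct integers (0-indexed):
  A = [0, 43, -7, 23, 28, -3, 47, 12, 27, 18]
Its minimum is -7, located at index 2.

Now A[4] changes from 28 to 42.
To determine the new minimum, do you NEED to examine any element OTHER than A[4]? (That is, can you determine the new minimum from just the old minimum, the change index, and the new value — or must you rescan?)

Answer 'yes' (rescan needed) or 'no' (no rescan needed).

Answer: no

Derivation:
Old min = -7 at index 2
Change at index 4: 28 -> 42
Index 4 was NOT the min. New min = min(-7, 42). No rescan of other elements needed.
Needs rescan: no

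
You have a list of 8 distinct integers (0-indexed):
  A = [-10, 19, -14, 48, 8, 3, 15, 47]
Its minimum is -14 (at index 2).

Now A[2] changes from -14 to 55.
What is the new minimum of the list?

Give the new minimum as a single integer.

Answer: -10

Derivation:
Old min = -14 (at index 2)
Change: A[2] -14 -> 55
Changed element WAS the min. Need to check: is 55 still <= all others?
  Min of remaining elements: -10
  New min = min(55, -10) = -10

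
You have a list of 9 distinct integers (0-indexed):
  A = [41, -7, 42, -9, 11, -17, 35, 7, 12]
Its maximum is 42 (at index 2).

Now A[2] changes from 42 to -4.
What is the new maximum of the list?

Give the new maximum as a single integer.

Answer: 41

Derivation:
Old max = 42 (at index 2)
Change: A[2] 42 -> -4
Changed element WAS the max -> may need rescan.
  Max of remaining elements: 41
  New max = max(-4, 41) = 41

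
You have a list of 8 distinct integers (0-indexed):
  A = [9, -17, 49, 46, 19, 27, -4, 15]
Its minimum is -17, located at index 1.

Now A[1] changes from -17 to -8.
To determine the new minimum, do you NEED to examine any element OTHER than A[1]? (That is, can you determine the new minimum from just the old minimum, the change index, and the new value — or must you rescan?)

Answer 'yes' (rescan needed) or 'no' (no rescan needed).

Answer: yes

Derivation:
Old min = -17 at index 1
Change at index 1: -17 -> -8
Index 1 WAS the min and new value -8 > old min -17. Must rescan other elements to find the new min.
Needs rescan: yes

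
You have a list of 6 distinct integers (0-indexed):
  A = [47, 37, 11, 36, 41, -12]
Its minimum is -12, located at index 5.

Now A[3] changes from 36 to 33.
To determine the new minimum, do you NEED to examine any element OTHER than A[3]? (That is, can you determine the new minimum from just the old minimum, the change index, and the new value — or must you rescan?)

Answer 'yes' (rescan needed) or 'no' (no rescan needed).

Old min = -12 at index 5
Change at index 3: 36 -> 33
Index 3 was NOT the min. New min = min(-12, 33). No rescan of other elements needed.
Needs rescan: no

Answer: no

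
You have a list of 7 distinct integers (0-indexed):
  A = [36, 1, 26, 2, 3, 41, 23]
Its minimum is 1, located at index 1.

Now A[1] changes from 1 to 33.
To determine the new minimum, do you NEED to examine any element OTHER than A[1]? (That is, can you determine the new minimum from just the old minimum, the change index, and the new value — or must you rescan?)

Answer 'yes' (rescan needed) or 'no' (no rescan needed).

Answer: yes

Derivation:
Old min = 1 at index 1
Change at index 1: 1 -> 33
Index 1 WAS the min and new value 33 > old min 1. Must rescan other elements to find the new min.
Needs rescan: yes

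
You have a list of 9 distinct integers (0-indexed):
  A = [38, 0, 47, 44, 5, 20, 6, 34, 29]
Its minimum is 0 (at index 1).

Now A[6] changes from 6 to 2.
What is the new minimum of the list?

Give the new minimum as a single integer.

Old min = 0 (at index 1)
Change: A[6] 6 -> 2
Changed element was NOT the old min.
  New min = min(old_min, new_val) = min(0, 2) = 0

Answer: 0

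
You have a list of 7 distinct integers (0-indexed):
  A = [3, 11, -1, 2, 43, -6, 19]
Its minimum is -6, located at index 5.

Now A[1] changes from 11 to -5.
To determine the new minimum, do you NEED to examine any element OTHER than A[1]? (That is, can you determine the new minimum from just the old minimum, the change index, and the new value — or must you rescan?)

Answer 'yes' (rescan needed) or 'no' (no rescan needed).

Old min = -6 at index 5
Change at index 1: 11 -> -5
Index 1 was NOT the min. New min = min(-6, -5). No rescan of other elements needed.
Needs rescan: no

Answer: no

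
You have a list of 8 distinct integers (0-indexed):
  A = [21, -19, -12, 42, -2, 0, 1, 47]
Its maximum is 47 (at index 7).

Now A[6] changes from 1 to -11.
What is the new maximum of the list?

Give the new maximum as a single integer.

Answer: 47

Derivation:
Old max = 47 (at index 7)
Change: A[6] 1 -> -11
Changed element was NOT the old max.
  New max = max(old_max, new_val) = max(47, -11) = 47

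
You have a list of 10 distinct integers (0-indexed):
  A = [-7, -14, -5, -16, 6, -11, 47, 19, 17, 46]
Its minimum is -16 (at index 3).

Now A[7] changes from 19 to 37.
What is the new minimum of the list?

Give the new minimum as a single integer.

Old min = -16 (at index 3)
Change: A[7] 19 -> 37
Changed element was NOT the old min.
  New min = min(old_min, new_val) = min(-16, 37) = -16

Answer: -16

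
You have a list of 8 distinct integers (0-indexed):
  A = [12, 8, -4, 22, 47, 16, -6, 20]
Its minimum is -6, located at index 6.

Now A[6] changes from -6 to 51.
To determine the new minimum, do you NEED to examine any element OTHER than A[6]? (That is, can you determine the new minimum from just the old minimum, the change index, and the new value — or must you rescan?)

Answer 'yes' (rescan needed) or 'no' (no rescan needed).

Old min = -6 at index 6
Change at index 6: -6 -> 51
Index 6 WAS the min and new value 51 > old min -6. Must rescan other elements to find the new min.
Needs rescan: yes

Answer: yes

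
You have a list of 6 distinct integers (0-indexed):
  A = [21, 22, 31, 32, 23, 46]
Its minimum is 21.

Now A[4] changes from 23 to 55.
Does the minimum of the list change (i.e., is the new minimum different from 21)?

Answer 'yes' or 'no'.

Answer: no

Derivation:
Old min = 21
Change: A[4] 23 -> 55
Changed element was NOT the min; min changes only if 55 < 21.
New min = 21; changed? no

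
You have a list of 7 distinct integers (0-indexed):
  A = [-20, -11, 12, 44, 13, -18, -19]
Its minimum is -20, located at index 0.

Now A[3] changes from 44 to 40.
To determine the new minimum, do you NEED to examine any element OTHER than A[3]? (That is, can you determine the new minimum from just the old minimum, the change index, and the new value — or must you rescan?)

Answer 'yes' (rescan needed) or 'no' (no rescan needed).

Answer: no

Derivation:
Old min = -20 at index 0
Change at index 3: 44 -> 40
Index 3 was NOT the min. New min = min(-20, 40). No rescan of other elements needed.
Needs rescan: no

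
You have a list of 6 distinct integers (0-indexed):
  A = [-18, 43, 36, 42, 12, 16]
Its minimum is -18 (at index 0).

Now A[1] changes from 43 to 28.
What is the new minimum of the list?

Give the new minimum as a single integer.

Answer: -18

Derivation:
Old min = -18 (at index 0)
Change: A[1] 43 -> 28
Changed element was NOT the old min.
  New min = min(old_min, new_val) = min(-18, 28) = -18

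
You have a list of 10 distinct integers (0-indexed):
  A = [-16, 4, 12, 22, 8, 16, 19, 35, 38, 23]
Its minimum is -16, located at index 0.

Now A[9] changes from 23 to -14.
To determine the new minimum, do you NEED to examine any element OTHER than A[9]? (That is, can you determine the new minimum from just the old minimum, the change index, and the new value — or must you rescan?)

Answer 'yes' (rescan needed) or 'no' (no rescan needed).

Old min = -16 at index 0
Change at index 9: 23 -> -14
Index 9 was NOT the min. New min = min(-16, -14). No rescan of other elements needed.
Needs rescan: no

Answer: no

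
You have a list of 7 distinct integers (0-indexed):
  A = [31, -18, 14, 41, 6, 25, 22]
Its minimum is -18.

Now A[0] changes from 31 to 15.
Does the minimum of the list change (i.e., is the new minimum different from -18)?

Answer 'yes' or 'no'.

Answer: no

Derivation:
Old min = -18
Change: A[0] 31 -> 15
Changed element was NOT the min; min changes only if 15 < -18.
New min = -18; changed? no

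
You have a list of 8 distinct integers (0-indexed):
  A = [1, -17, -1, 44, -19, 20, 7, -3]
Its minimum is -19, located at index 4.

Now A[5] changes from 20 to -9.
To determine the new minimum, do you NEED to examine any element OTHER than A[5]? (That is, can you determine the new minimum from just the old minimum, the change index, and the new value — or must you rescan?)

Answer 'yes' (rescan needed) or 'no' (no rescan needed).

Old min = -19 at index 4
Change at index 5: 20 -> -9
Index 5 was NOT the min. New min = min(-19, -9). No rescan of other elements needed.
Needs rescan: no

Answer: no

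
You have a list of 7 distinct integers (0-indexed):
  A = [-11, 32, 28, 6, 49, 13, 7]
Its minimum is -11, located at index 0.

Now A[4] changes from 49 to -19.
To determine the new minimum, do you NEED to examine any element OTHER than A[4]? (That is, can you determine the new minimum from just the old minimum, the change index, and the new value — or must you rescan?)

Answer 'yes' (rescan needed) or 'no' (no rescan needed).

Old min = -11 at index 0
Change at index 4: 49 -> -19
Index 4 was NOT the min. New min = min(-11, -19). No rescan of other elements needed.
Needs rescan: no

Answer: no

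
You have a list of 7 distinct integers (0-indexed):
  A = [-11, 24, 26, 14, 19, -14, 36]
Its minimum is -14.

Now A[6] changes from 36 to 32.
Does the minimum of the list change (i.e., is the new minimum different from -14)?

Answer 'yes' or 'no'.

Answer: no

Derivation:
Old min = -14
Change: A[6] 36 -> 32
Changed element was NOT the min; min changes only if 32 < -14.
New min = -14; changed? no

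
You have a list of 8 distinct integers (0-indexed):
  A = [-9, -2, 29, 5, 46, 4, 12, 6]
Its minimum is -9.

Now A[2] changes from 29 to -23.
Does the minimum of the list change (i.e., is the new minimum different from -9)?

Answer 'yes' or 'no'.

Answer: yes

Derivation:
Old min = -9
Change: A[2] 29 -> -23
Changed element was NOT the min; min changes only if -23 < -9.
New min = -23; changed? yes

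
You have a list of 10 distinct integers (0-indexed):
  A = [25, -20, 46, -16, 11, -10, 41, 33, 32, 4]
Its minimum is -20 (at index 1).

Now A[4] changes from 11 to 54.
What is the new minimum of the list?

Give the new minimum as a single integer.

Old min = -20 (at index 1)
Change: A[4] 11 -> 54
Changed element was NOT the old min.
  New min = min(old_min, new_val) = min(-20, 54) = -20

Answer: -20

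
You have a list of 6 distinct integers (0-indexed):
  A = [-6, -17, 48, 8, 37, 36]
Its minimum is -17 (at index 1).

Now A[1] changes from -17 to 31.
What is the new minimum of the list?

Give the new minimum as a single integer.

Old min = -17 (at index 1)
Change: A[1] -17 -> 31
Changed element WAS the min. Need to check: is 31 still <= all others?
  Min of remaining elements: -6
  New min = min(31, -6) = -6

Answer: -6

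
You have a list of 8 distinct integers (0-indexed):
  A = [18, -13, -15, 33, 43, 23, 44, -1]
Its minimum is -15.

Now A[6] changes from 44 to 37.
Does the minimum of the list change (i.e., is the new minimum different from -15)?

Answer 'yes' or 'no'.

Old min = -15
Change: A[6] 44 -> 37
Changed element was NOT the min; min changes only if 37 < -15.
New min = -15; changed? no

Answer: no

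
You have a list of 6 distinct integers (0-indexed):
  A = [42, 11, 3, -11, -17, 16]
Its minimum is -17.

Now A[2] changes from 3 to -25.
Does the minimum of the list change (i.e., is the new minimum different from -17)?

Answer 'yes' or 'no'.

Old min = -17
Change: A[2] 3 -> -25
Changed element was NOT the min; min changes only if -25 < -17.
New min = -25; changed? yes

Answer: yes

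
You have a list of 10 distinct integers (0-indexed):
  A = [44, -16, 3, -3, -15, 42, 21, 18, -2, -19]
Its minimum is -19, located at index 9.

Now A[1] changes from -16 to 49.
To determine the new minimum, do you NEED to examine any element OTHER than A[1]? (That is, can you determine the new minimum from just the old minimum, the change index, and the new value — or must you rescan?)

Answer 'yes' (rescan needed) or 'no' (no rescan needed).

Old min = -19 at index 9
Change at index 1: -16 -> 49
Index 1 was NOT the min. New min = min(-19, 49). No rescan of other elements needed.
Needs rescan: no

Answer: no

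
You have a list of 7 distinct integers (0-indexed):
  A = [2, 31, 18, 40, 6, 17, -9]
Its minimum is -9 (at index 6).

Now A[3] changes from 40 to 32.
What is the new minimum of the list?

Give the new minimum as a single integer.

Answer: -9

Derivation:
Old min = -9 (at index 6)
Change: A[3] 40 -> 32
Changed element was NOT the old min.
  New min = min(old_min, new_val) = min(-9, 32) = -9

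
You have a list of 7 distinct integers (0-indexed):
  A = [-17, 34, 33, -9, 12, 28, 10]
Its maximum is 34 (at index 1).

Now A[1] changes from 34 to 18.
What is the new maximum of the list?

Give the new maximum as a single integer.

Old max = 34 (at index 1)
Change: A[1] 34 -> 18
Changed element WAS the max -> may need rescan.
  Max of remaining elements: 33
  New max = max(18, 33) = 33

Answer: 33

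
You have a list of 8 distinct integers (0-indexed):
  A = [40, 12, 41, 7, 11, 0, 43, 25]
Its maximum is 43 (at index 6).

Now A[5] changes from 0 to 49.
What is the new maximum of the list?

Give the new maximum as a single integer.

Answer: 49

Derivation:
Old max = 43 (at index 6)
Change: A[5] 0 -> 49
Changed element was NOT the old max.
  New max = max(old_max, new_val) = max(43, 49) = 49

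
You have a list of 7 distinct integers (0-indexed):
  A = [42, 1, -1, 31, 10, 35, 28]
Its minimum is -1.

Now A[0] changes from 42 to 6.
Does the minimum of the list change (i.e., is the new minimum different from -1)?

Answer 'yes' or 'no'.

Answer: no

Derivation:
Old min = -1
Change: A[0] 42 -> 6
Changed element was NOT the min; min changes only if 6 < -1.
New min = -1; changed? no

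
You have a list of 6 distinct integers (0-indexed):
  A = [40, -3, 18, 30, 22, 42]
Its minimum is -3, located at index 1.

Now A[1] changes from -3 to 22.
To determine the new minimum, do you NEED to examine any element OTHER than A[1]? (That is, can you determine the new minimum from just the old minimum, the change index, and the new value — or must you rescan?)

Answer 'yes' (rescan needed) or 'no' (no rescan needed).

Old min = -3 at index 1
Change at index 1: -3 -> 22
Index 1 WAS the min and new value 22 > old min -3. Must rescan other elements to find the new min.
Needs rescan: yes

Answer: yes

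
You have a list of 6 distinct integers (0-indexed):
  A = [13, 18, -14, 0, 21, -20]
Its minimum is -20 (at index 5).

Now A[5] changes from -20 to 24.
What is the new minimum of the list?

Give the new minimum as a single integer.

Old min = -20 (at index 5)
Change: A[5] -20 -> 24
Changed element WAS the min. Need to check: is 24 still <= all others?
  Min of remaining elements: -14
  New min = min(24, -14) = -14

Answer: -14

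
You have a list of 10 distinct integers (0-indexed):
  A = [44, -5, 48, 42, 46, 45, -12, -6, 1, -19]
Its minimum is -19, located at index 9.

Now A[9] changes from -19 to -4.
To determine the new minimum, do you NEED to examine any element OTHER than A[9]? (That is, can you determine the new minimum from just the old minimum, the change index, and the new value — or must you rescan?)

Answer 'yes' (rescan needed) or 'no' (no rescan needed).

Answer: yes

Derivation:
Old min = -19 at index 9
Change at index 9: -19 -> -4
Index 9 WAS the min and new value -4 > old min -19. Must rescan other elements to find the new min.
Needs rescan: yes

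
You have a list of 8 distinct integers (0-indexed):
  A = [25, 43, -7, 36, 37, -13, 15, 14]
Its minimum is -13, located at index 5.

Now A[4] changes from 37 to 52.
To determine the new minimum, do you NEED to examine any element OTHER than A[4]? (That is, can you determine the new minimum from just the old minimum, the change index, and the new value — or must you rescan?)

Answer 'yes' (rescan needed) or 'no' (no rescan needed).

Answer: no

Derivation:
Old min = -13 at index 5
Change at index 4: 37 -> 52
Index 4 was NOT the min. New min = min(-13, 52). No rescan of other elements needed.
Needs rescan: no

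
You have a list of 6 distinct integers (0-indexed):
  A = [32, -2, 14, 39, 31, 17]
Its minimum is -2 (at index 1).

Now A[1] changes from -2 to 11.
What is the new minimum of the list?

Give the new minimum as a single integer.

Old min = -2 (at index 1)
Change: A[1] -2 -> 11
Changed element WAS the min. Need to check: is 11 still <= all others?
  Min of remaining elements: 14
  New min = min(11, 14) = 11

Answer: 11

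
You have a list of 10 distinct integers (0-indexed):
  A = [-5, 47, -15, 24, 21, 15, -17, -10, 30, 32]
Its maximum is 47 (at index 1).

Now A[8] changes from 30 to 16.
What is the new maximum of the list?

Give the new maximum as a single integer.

Old max = 47 (at index 1)
Change: A[8] 30 -> 16
Changed element was NOT the old max.
  New max = max(old_max, new_val) = max(47, 16) = 47

Answer: 47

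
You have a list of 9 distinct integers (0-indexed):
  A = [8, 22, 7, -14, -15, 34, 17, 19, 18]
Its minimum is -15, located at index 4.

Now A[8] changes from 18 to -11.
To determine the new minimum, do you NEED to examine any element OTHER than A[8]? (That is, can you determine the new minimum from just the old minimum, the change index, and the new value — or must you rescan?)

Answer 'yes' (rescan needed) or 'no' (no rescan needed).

Answer: no

Derivation:
Old min = -15 at index 4
Change at index 8: 18 -> -11
Index 8 was NOT the min. New min = min(-15, -11). No rescan of other elements needed.
Needs rescan: no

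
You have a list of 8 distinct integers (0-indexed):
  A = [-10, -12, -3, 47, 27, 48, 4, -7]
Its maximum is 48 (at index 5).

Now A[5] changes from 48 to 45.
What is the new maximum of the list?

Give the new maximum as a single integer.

Old max = 48 (at index 5)
Change: A[5] 48 -> 45
Changed element WAS the max -> may need rescan.
  Max of remaining elements: 47
  New max = max(45, 47) = 47

Answer: 47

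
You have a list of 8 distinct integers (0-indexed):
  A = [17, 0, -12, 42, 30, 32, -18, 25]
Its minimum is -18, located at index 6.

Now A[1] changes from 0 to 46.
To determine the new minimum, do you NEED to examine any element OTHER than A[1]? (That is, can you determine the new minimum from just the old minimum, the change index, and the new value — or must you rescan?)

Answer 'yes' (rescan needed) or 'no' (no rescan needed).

Answer: no

Derivation:
Old min = -18 at index 6
Change at index 1: 0 -> 46
Index 1 was NOT the min. New min = min(-18, 46). No rescan of other elements needed.
Needs rescan: no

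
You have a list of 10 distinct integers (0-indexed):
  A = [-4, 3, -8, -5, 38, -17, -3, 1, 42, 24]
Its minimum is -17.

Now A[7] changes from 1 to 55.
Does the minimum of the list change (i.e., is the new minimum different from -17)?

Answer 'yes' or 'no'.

Answer: no

Derivation:
Old min = -17
Change: A[7] 1 -> 55
Changed element was NOT the min; min changes only if 55 < -17.
New min = -17; changed? no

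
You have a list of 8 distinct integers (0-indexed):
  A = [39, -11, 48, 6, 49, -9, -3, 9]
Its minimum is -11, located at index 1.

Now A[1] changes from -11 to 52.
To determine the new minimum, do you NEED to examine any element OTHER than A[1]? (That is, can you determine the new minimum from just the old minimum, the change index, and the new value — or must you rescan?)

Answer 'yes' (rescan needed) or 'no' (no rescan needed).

Old min = -11 at index 1
Change at index 1: -11 -> 52
Index 1 WAS the min and new value 52 > old min -11. Must rescan other elements to find the new min.
Needs rescan: yes

Answer: yes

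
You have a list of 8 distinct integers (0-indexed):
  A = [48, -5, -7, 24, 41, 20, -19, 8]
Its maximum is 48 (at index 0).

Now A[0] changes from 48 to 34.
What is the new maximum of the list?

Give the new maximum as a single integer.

Answer: 41

Derivation:
Old max = 48 (at index 0)
Change: A[0] 48 -> 34
Changed element WAS the max -> may need rescan.
  Max of remaining elements: 41
  New max = max(34, 41) = 41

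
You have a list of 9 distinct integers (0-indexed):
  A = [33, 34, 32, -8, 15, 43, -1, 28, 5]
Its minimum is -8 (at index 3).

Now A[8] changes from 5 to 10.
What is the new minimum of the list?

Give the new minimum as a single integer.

Answer: -8

Derivation:
Old min = -8 (at index 3)
Change: A[8] 5 -> 10
Changed element was NOT the old min.
  New min = min(old_min, new_val) = min(-8, 10) = -8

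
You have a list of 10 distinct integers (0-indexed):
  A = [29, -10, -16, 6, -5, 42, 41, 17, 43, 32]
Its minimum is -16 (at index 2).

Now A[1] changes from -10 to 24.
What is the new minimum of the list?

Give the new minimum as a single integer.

Answer: -16

Derivation:
Old min = -16 (at index 2)
Change: A[1] -10 -> 24
Changed element was NOT the old min.
  New min = min(old_min, new_val) = min(-16, 24) = -16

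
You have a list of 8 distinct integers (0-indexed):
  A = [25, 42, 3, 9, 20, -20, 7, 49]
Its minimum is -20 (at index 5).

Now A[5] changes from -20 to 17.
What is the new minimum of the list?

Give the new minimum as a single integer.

Answer: 3

Derivation:
Old min = -20 (at index 5)
Change: A[5] -20 -> 17
Changed element WAS the min. Need to check: is 17 still <= all others?
  Min of remaining elements: 3
  New min = min(17, 3) = 3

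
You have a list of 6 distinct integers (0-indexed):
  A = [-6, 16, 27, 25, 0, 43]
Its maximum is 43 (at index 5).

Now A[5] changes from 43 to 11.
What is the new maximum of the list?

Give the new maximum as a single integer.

Answer: 27

Derivation:
Old max = 43 (at index 5)
Change: A[5] 43 -> 11
Changed element WAS the max -> may need rescan.
  Max of remaining elements: 27
  New max = max(11, 27) = 27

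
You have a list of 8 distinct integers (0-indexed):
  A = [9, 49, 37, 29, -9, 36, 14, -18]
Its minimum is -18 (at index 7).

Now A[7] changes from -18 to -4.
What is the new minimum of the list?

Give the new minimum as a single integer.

Old min = -18 (at index 7)
Change: A[7] -18 -> -4
Changed element WAS the min. Need to check: is -4 still <= all others?
  Min of remaining elements: -9
  New min = min(-4, -9) = -9

Answer: -9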